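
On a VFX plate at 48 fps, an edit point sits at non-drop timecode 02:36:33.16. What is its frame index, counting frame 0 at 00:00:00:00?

Total seconds to the label: (2 × 3600 + 36 × 60 + 33) = 9393.
Frame index = 9393 × 48 + 16 = 450880.

frame 450880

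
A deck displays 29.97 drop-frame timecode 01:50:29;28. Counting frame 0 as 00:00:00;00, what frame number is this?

198700

As if non-drop at 30 labels/s: (1 × 3600 + 50 × 60 + 29) × 30 + 28 = 198898.
Minute boundaries passed: 110; those not divisible by 10: 110 − 11 = 99; dropped labels = 2 × 99 = 198.
Actual frame index = 198898 − 198 = 198700.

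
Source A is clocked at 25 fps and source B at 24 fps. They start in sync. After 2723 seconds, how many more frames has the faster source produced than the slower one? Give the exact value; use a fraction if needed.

A emits 25 × 2723 = 68075 frames; B emits 24 × 2723 = 65352.
Difference = 2723 frames; B is behind A.

2723 frames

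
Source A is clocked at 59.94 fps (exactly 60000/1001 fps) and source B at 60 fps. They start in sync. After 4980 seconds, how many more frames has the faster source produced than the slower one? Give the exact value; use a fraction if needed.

298800/1001 frames

A emits 60000/1001 × 4980 = 298800000/1001 frames; B emits 60 × 4980 = 298800.
Difference = 298800/1001 frames (≈ 298.5015); B is ahead of A.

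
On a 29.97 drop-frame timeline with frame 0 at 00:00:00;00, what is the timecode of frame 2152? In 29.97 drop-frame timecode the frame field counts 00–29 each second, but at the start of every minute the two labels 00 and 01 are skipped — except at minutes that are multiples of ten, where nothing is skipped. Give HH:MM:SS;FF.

Each 10-minute DF block holds 10 × 60 × 30 − 9 × 2 = 17982 frames. 2152 ÷ 17982 → 0 full blocks, remainder 2152.
Within the partial block the first minute is 1800 frames and each further minute 1798, so 1 further minute boundary passed. Total skipped labels = 18 × 0 + 2 × 1 = 2.
Non-drop label index = 2152 + 2 = 2154; at 30 labels/s that is 00:01:11:24, i.e. DF 00:01:11;24.

00:01:11;24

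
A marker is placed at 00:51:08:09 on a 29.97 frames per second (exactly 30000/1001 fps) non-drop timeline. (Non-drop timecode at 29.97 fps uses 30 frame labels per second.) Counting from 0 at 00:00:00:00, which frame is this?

Total seconds to the label: (0 × 3600 + 51 × 60 + 8) = 3068.
Frame index = 3068 × 30 + 9 = 92049.

frame 92049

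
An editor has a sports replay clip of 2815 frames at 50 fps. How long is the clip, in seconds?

Running time = 2815 / (50) = 56.3 s.

56.3 seconds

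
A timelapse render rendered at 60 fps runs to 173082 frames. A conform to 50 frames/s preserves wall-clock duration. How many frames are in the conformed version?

Target frames = source frames × (target rate / source rate) = 173082 × (50)/(60) = 173082 × 5/6 = 144235.

144235 frames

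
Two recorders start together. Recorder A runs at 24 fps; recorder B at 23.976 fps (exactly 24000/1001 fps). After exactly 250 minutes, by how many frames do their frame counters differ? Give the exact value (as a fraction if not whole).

360000/1001 frames

250 min = 15000 s.
A emits 24 × 15000 = 360000 frames; B emits 24000/1001 × 15000 = 360000000/1001.
Difference = 360000/1001 frames (≈ 359.6404); B is behind A.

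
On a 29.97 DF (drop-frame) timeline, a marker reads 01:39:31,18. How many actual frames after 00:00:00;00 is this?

178968

Complete 10-minute blocks: 9, each 17982 frames → 161838.
Remaining 9 whole minutes in the current block: 1800 + 8 × 1798 = 16184 frames.
Within the current minute: 31 × 30 + 18 − 2 = 946 (labels ;00/;01 skipped at this minute). Total = 161838 + 16184 + 946 = 178968.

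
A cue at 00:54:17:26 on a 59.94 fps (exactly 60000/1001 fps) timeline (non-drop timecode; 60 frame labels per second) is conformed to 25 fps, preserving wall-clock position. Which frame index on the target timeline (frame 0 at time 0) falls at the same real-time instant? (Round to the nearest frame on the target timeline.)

Source frame index: (0×3600 + 54×60 + 17) × 60 + 26 = 195446.
Real time: 195446 / (60000/1001) = 97820723/30000 s.
Target frame: (97820723/30000) × (25) = 97820723/1200 ≈ 81517.269 → 81517.

frame 81517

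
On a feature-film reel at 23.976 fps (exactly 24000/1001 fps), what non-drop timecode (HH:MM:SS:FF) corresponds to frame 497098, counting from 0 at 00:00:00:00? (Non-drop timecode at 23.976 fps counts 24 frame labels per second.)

497098 ÷ 24 = 20712 full seconds, remainder 10 frames.
20712 s = 5 h 45 min 12 s.
Timecode: 05:45:12:10.

05:45:12:10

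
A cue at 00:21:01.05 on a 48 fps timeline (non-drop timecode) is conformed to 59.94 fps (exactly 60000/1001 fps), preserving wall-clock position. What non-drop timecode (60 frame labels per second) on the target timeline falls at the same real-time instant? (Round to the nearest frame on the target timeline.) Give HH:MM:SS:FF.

00:20:59:51

Source frame index: (0×3600 + 21×60 + 1) × 48 + 5 = 60533.
Real time: 60533 / (48) = 60533/48 s.
Target frame: (60533/48) × (60000/1001) = 6878750/91 ≈ 75590.659 → 75591.
At 60 labels/s: frame 75591 → 00:20:59:51.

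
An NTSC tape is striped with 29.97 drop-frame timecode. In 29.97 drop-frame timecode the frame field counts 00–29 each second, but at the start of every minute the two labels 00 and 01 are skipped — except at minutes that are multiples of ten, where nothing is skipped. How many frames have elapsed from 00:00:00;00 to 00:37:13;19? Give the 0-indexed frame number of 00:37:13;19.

66941

As if non-drop at 30 labels/s: (0 × 3600 + 37 × 60 + 13) × 30 + 19 = 67009.
Minute boundaries passed: 37; those not divisible by 10: 37 − 3 = 34; dropped labels = 2 × 34 = 68.
Actual frame index = 67009 − 68 = 66941.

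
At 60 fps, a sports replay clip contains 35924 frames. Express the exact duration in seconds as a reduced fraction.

8981/15 seconds

Running time = 35924 ÷ (60) = 35924 × 1/60 = 8981/15 s.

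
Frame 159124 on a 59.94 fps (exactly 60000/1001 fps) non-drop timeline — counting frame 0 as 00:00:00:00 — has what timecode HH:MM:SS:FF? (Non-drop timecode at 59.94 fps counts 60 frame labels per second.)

159124 ÷ 60 = 2652 full seconds, remainder 4 frames.
2652 s = 0 h 44 min 12 s.
Timecode: 00:44:12:04.

00:44:12:04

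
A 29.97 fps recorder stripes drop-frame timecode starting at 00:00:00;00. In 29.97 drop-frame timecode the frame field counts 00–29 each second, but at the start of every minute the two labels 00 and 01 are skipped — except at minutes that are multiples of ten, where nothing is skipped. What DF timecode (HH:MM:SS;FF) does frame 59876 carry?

Ten DF minutes hold 17982 frames, so frame 59876 lies in block 3 (frames 53946–71927) with 5930 frames into that block.
The block's first minute is 1800 frames and the rest 1798 each; 5930 frames reaches minute 3, so 3 × 18 + 3 × 2 = 60 labels have been skipped so far.
Adding those back, label number 59876 + 60 = 59936 at 30 labels/s is 1997 s + 26 f = 0 h 33 min 17 s frame 26, i.e. 00:33:17;26.

00:33:17;26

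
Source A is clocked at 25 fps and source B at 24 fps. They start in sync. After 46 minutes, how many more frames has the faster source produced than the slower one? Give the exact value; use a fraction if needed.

46 min = 2760 s.
A emits 25 × 2760 = 69000 frames; B emits 24 × 2760 = 66240.
Difference = 2760 frames; B is behind A.

2760 frames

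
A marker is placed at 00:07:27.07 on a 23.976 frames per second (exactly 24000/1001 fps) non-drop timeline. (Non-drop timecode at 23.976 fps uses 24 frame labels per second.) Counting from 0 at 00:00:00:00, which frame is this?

frame 10735

Total seconds to the label: (0 × 3600 + 7 × 60 + 27) = 447.
Frame index = 447 × 24 + 7 = 10735.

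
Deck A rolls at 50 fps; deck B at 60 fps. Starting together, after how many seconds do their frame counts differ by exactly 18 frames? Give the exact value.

1.8 seconds

The gap grows by |60 − 50| = 10 frames per second.
Time for a 18-frame gap: 18 ÷ (10) = 1.8 s.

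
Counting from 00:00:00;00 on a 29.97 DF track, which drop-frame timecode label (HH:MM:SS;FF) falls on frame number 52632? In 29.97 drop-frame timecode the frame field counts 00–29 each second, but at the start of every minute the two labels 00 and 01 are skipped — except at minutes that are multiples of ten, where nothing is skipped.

00:29:16;06

Ten DF minutes hold 17982 frames, so frame 52632 lies in block 2 (frames 35964–53945) with 16668 frames into that block.
The block's first minute is 1800 frames and the rest 1798 each; 16668 frames reaches minute 9, so 2 × 18 + 9 × 2 = 54 labels have been skipped so far.
Adding those back, label number 52632 + 54 = 52686 at 30 labels/s is 1756 s + 6 f = 0 h 29 min 16 s frame 6, i.e. 00:29:16;06.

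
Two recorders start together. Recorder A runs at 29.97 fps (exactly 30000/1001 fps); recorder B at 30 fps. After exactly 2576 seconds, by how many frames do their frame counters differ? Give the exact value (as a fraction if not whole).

A emits 30000/1001 × 2576 = 11040000/143 frames; B emits 30 × 2576 = 77280.
Difference = 11040/143 frames (≈ 77.2028); B is ahead of A.

11040/143 frames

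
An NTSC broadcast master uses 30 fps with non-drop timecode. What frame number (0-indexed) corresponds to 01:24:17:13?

frame 151723

Total seconds to the label: (1 × 3600 + 24 × 60 + 17) = 5057.
Frame index = 5057 × 30 + 13 = 151723.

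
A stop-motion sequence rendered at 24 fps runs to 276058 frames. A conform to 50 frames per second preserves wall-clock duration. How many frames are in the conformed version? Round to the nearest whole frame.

575121 frames

Frames at target rate = 276058 × (50) / (24) = 3450725/6 ≈ 575120.833.
Nearest whole frame: 575121.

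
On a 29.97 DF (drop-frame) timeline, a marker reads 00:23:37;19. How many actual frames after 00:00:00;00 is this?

42487

Complete 10-minute blocks: 2, each 17982 frames → 35964.
Remaining 3 whole minutes in the current block: 1800 + 2 × 1798 = 5396 frames.
Within the current minute: 37 × 30 + 19 − 2 = 1127 (labels ;00/;01 skipped at this minute). Total = 35964 + 5396 + 1127 = 42487.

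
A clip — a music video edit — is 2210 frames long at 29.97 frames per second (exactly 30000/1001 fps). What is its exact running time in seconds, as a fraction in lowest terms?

Running time = 2210 ÷ (30000/1001) = 2210 × 1001/30000 = 221221/3000 s.

221221/3000 seconds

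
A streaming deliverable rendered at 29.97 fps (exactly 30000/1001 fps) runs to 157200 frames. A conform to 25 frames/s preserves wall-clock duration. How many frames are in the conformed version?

131131 frames

Target frames = source frames × (target rate / source rate) = 157200 × (25)/(30000/1001) = 157200 × 1001/1200 = 131131.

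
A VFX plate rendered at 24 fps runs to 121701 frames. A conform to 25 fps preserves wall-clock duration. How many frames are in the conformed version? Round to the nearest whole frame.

Frames at target rate = 121701 × (25) / (24) = 1014175/8 ≈ 126771.875.
Nearest whole frame: 126772.

126772 frames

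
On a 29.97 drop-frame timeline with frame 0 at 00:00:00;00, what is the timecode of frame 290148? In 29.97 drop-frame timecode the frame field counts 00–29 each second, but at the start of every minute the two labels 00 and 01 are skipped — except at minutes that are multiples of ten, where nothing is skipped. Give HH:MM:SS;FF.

02:41:21;08

Each 10-minute DF block holds 10 × 60 × 30 − 9 × 2 = 17982 frames. 290148 ÷ 17982 → 16 full blocks, remainder 2436.
Within the partial block the first minute is 1800 frames and each further minute 1798, so 1 further minute boundary passed. Total skipped labels = 18 × 16 + 2 × 1 = 290.
Non-drop label index = 290148 + 290 = 290438; at 30 labels/s that is 02:41:21:08, i.e. DF 02:41:21;08.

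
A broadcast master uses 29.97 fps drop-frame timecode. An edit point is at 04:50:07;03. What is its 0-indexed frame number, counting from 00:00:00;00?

521691

As if non-drop at 30 labels/s: (4 × 3600 + 50 × 60 + 7) × 30 + 3 = 522213.
Minute boundaries passed: 290; those not divisible by 10: 290 − 29 = 261; dropped labels = 2 × 261 = 522.
Actual frame index = 522213 − 522 = 521691.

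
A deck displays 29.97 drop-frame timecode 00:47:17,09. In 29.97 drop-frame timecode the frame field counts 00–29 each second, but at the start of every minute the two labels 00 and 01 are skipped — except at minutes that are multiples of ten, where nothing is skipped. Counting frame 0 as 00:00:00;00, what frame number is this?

Complete 10-minute blocks: 4, each 17982 frames → 71928.
Remaining 7 whole minutes in the current block: 1800 + 6 × 1798 = 12588 frames.
Within the current minute: 17 × 30 + 9 − 2 = 517 (labels ;00/;01 skipped at this minute). Total = 71928 + 12588 + 517 = 85033.

85033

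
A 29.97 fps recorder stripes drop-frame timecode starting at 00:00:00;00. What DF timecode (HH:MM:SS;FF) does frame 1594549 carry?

14:46:44;25

Each 10-minute DF block holds 10 × 60 × 30 − 9 × 2 = 17982 frames. 1594549 ÷ 17982 → 88 full blocks, remainder 12133.
Within the partial block the first minute is 1800 frames and each further minute 1798, so 6 further minute boundaries passed. Total skipped labels = 18 × 88 + 2 × 6 = 1596.
Non-drop label index = 1594549 + 1596 = 1596145; at 30 labels/s that is 14:46:44:25, i.e. DF 14:46:44;25.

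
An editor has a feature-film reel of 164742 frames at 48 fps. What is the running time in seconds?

3432.125 seconds

Running time = 164742 / (48) = 3432.125 s.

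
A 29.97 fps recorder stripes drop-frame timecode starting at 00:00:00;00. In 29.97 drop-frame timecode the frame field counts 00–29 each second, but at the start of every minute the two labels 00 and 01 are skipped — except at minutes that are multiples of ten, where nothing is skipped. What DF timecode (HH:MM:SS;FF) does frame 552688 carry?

Ten DF minutes hold 17982 frames, so frame 552688 lies in block 30 (frames 539460–557441) with 13228 frames into that block.
The block's first minute is 1800 frames and the rest 1798 each; 13228 frames reaches minute 7, so 30 × 18 + 7 × 2 = 554 labels have been skipped so far.
Adding those back, label number 552688 + 554 = 553242 at 30 labels/s is 18441 s + 12 f = 5 h 7 min 21 s frame 12, i.e. 05:07:21;12.

05:07:21;12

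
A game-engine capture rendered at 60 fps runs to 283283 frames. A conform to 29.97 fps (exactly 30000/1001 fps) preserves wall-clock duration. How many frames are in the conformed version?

141500 frames

Target frames = source frames × (target rate / source rate) = 283283 × (30000/1001)/(60) = 283283 × 500/1001 = 141500.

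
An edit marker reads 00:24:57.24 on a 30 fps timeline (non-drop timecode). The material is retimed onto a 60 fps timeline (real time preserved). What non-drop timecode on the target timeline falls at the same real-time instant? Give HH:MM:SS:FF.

Source frame index: (0×3600 + 24×60 + 57) × 30 + 24 = 44934.
Real time: 44934 / (30) = 7489/5 s.
Target frame: (7489/5) × (60) = 89868.
At 60 labels/s: frame 89868 → 00:24:57:48.

00:24:57:48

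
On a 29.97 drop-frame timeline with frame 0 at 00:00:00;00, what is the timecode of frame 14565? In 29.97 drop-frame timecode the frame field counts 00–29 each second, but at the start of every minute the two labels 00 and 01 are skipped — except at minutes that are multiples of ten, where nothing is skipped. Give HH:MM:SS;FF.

Each 10-minute DF block holds 10 × 60 × 30 − 9 × 2 = 17982 frames. 14565 ÷ 17982 → 0 full blocks, remainder 14565.
Within the partial block the first minute is 1800 frames and each further minute 1798, so 8 further minute boundaries passed. Total skipped labels = 18 × 0 + 2 × 8 = 16.
Non-drop label index = 14565 + 16 = 14581; at 30 labels/s that is 00:08:06:01, i.e. DF 00:08:06;01.

00:08:06;01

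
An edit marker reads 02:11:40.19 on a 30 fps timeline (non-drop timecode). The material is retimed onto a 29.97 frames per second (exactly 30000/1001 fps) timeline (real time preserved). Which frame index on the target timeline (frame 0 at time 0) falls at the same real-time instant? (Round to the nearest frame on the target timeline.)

frame 236782

Source frame index: (2×3600 + 11×60 + 40) × 30 + 19 = 237019.
Real time: 237019 / (30) = 237019/30 s.
Target frame: (237019/30) × (30000/1001) = 237019000/1001 ≈ 236782.218 → 236782.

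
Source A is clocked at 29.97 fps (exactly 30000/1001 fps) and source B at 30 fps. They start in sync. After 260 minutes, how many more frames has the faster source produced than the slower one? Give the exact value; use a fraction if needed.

36000/77 frames

260 min = 15600 s.
A emits 30000/1001 × 15600 = 36000000/77 frames; B emits 30 × 15600 = 468000.
Difference = 36000/77 frames (≈ 467.5325); B is ahead of A.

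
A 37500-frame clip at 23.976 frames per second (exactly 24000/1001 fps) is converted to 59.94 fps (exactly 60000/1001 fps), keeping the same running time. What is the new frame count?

93750 frames

Target frames = source frames × (target rate / source rate) = 37500 × (60000/1001)/(24000/1001) = 37500 × 5/2 = 93750.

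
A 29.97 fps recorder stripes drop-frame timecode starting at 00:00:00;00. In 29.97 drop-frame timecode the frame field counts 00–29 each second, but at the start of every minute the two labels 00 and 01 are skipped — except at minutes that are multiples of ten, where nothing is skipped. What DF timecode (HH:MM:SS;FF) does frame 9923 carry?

Ten DF minutes hold 17982 frames, so frame 9923 lies in block 0 (frames 0–17981) with 9923 frames into that block.
The block's first minute is 1800 frames and the rest 1798 each; 9923 frames reaches minute 5, so 0 × 18 + 5 × 2 = 10 labels have been skipped so far.
Adding those back, label number 9923 + 10 = 9933 at 30 labels/s is 331 s + 3 f = 0 h 5 min 31 s frame 3, i.e. 00:05:31;03.

00:05:31;03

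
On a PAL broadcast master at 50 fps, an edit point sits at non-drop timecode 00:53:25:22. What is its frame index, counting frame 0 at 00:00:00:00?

Total seconds to the label: (0 × 3600 + 53 × 60 + 25) = 3205.
Frame index = 3205 × 50 + 22 = 160272.

160272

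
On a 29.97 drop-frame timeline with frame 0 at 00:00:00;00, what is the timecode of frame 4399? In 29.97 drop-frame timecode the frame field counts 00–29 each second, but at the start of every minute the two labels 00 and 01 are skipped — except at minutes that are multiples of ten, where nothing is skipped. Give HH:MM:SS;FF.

Ten DF minutes hold 17982 frames, so frame 4399 lies in block 0 (frames 0–17981) with 4399 frames into that block.
The block's first minute is 1800 frames and the rest 1798 each; 4399 frames reaches minute 2, so 0 × 18 + 2 × 2 = 4 labels have been skipped so far.
Adding those back, label number 4399 + 4 = 4403 at 30 labels/s is 146 s + 23 f = 0 h 2 min 26 s frame 23, i.e. 00:02:26;23.

00:02:26;23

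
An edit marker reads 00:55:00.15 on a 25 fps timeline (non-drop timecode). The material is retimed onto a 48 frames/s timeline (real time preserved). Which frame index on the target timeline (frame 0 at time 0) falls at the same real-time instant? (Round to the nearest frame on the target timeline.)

Source frame index: (0×3600 + 55×60 + 0) × 25 + 15 = 82515.
Real time: 82515 / (25) = 16503/5 s.
Target frame: (16503/5) × (48) = 792144/5 ≈ 158428.800 → 158429.

frame 158429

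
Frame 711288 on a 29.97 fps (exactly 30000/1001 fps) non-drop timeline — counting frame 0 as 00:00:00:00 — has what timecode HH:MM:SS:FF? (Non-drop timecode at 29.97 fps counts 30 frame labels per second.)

06:35:09:18

711288 ÷ 30 = 23709 full seconds, remainder 18 frames.
23709 s = 6 h 35 min 9 s.
Timecode: 06:35:09:18.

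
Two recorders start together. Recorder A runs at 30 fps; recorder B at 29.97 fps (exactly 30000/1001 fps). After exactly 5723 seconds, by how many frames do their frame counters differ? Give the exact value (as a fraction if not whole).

171690/1001 frames

A emits 30 × 5723 = 171690 frames; B emits 30000/1001 × 5723 = 171690000/1001.
Difference = 171690/1001 frames (≈ 171.5185); B is behind A.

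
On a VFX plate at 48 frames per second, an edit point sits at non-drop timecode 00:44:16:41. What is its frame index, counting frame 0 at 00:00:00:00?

Total seconds to the label: (0 × 3600 + 44 × 60 + 16) = 2656.
Frame index = 2656 × 48 + 41 = 127529.

frame 127529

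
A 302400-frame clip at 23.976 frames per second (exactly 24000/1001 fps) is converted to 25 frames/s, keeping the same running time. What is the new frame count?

Target frames = source frames × (target rate / source rate) = 302400 × (25)/(24000/1001) = 302400 × 1001/960 = 315315.

315315 frames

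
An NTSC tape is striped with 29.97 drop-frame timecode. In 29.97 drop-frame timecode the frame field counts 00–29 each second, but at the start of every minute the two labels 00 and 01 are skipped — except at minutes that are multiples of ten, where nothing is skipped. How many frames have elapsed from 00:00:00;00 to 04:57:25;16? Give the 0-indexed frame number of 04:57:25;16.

534830

Complete 10-minute blocks: 29, each 17982 frames → 521478.
Remaining 7 whole minutes in the current block: 1800 + 6 × 1798 = 12588 frames.
Within the current minute: 25 × 30 + 16 − 2 = 764 (labels ;00/;01 skipped at this minute). Total = 521478 + 12588 + 764 = 534830.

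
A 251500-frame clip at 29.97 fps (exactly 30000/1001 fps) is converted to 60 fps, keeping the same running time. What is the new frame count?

Target frames = source frames × (target rate / source rate) = 251500 × (60)/(30000/1001) = 251500 × 1001/500 = 503503.

503503 frames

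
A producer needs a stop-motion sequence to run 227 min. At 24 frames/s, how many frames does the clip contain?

227 min = 13620 s.
Frames = 13620 × 24 = 326880.

326880 frames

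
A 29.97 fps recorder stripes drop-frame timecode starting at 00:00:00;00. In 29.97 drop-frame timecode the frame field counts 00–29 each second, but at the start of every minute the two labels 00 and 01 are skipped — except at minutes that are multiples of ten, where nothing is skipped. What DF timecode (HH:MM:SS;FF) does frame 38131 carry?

00:21:12;09

Each 10-minute DF block holds 10 × 60 × 30 − 9 × 2 = 17982 frames. 38131 ÷ 17982 → 2 full blocks, remainder 2167.
Within the partial block the first minute is 1800 frames and each further minute 1798, so 1 further minute boundary passed. Total skipped labels = 18 × 2 + 2 × 1 = 38.
Non-drop label index = 38131 + 38 = 38169; at 30 labels/s that is 00:21:12:09, i.e. DF 00:21:12;09.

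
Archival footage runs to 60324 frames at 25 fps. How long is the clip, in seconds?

2412.96 seconds

Running time = 60324 / (25) = 2412.96 s.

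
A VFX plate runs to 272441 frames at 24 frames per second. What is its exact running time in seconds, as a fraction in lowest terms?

272441/24 seconds

Running time = 272441 ÷ (24) = 272441 × 1/24 = 272441/24 s.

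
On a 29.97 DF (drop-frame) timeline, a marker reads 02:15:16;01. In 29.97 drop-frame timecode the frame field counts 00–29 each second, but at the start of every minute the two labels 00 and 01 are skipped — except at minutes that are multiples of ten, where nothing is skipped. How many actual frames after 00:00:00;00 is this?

Complete 10-minute blocks: 13, each 17982 frames → 233766.
Remaining 5 whole minutes in the current block: 1800 + 4 × 1798 = 8992 frames.
Within the current minute: 16 × 30 + 1 − 2 = 479 (labels ;00/;01 skipped at this minute). Total = 233766 + 8992 + 479 = 243237.

243237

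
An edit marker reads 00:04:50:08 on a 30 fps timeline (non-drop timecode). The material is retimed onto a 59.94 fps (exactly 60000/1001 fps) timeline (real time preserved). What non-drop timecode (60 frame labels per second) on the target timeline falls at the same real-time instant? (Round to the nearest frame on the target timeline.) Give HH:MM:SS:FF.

Source frame index: (0×3600 + 4×60 + 50) × 30 + 8 = 8708.
Real time: 8708 / (30) = 4354/15 s.
Target frame: (4354/15) × (60000/1001) = 2488000/143 ≈ 17398.601 → 17399.
At 60 labels/s: frame 17399 → 00:04:49:59.

00:04:49:59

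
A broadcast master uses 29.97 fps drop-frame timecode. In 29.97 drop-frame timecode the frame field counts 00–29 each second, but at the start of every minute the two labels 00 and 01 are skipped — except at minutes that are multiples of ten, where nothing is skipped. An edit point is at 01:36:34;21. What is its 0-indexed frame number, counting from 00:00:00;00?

As if non-drop at 30 labels/s: (1 × 3600 + 36 × 60 + 34) × 30 + 21 = 173841.
Minute boundaries passed: 96; those not divisible by 10: 96 − 9 = 87; dropped labels = 2 × 87 = 174.
Actual frame index = 173841 − 174 = 173667.

173667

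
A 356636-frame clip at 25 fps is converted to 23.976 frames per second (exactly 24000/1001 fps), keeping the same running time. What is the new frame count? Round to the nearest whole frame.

Frames at target rate = 356636 × (24000/1001) / (25) = 48910080/143 ≈ 342028.531.
Nearest whole frame: 342029.

342029 frames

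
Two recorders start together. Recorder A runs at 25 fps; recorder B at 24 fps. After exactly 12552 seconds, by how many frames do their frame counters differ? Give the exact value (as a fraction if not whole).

12552 frames

A emits 25 × 12552 = 313800 frames; B emits 24 × 12552 = 301248.
Difference = 12552 frames; B is behind A.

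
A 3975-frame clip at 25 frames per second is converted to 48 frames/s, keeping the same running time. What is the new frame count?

Target frames = source frames × (target rate / source rate) = 3975 × (48)/(25) = 3975 × 48/25 = 7632.

7632 frames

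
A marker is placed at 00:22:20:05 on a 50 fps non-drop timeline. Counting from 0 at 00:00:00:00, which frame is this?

67005

Total seconds to the label: (0 × 3600 + 22 × 60 + 20) = 1340.
Frame index = 1340 × 50 + 5 = 67005.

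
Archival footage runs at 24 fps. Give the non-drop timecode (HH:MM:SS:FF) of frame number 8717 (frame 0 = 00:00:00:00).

00:06:03:05

8717 ÷ 24 = 363 full seconds, remainder 5 frames.
363 s = 0 h 6 min 3 s.
Timecode: 00:06:03:05.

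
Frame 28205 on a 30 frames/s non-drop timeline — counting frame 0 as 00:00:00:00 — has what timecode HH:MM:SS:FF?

28205 ÷ 30 = 940 full seconds, remainder 5 frames.
940 s = 0 h 15 min 40 s.
Timecode: 00:15:40:05.

00:15:40:05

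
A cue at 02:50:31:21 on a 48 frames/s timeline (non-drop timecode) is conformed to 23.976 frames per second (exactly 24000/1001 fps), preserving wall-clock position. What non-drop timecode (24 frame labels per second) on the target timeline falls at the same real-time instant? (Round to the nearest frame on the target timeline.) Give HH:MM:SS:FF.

02:50:21:05

Source frame index: (2×3600 + 50×60 + 31) × 48 + 21 = 491109.
Real time: 491109 / (48) = 163703/16 s.
Target frame: (163703/16) × (24000/1001) = 245554500/1001 ≈ 245309.191 → 245309.
At 24 labels/s: frame 245309 → 02:50:21:05.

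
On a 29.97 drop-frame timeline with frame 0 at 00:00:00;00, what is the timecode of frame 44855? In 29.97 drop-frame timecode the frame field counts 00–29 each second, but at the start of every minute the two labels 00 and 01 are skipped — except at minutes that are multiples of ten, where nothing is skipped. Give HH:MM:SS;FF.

Ten DF minutes hold 17982 frames, so frame 44855 lies in block 2 (frames 35964–53945) with 8891 frames into that block.
The block's first minute is 1800 frames and the rest 1798 each; 8891 frames reaches minute 4, so 2 × 18 + 4 × 2 = 44 labels have been skipped so far.
Adding those back, label number 44855 + 44 = 44899 at 30 labels/s is 1496 s + 19 f = 0 h 24 min 56 s frame 19, i.e. 00:24:56;19.

00:24:56;19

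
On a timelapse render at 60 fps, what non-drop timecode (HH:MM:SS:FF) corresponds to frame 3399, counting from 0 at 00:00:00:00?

3399 ÷ 60 = 56 full seconds, remainder 39 frames.
56 s = 0 h 0 min 56 s.
Timecode: 00:00:56:39.

00:00:56:39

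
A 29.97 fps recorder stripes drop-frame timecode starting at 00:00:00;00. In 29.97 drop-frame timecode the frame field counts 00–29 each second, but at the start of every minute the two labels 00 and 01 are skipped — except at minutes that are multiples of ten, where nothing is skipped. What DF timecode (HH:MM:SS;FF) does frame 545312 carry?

Each 10-minute DF block holds 10 × 60 × 30 − 9 × 2 = 17982 frames. 545312 ÷ 17982 → 30 full blocks, remainder 5852.
Within the partial block the first minute is 1800 frames and each further minute 1798, so 3 further minute boundaries passed. Total skipped labels = 18 × 30 + 2 × 3 = 546.
Non-drop label index = 545312 + 546 = 545858; at 30 labels/s that is 05:03:15:08, i.e. DF 05:03:15;08.

05:03:15;08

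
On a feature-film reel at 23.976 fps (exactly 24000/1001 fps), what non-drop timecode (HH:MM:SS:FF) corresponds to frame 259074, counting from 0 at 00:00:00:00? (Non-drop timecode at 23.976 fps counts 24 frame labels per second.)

259074 ÷ 24 = 10794 full seconds, remainder 18 frames.
10794 s = 2 h 59 min 54 s.
Timecode: 02:59:54:18.

02:59:54:18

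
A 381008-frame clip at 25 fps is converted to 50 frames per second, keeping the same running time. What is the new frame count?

Frames at target rate = 381008 × (50) / (25) = 762016.

762016 frames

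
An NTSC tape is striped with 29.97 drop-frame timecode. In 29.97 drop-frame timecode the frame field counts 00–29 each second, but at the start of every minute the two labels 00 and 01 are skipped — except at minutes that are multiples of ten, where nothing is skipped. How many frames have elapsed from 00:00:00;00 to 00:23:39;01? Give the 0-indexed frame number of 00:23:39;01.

42529

Complete 10-minute blocks: 2, each 17982 frames → 35964.
Remaining 3 whole minutes in the current block: 1800 + 2 × 1798 = 5396 frames.
Within the current minute: 39 × 30 + 1 − 2 = 1169 (labels ;00/;01 skipped at this minute). Total = 35964 + 5396 + 1169 = 42529.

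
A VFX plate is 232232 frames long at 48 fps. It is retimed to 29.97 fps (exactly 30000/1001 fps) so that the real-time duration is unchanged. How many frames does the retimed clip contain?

145000 frames

Target frames = source frames × (target rate / source rate) = 232232 × (30000/1001)/(48) = 232232 × 625/1001 = 145000.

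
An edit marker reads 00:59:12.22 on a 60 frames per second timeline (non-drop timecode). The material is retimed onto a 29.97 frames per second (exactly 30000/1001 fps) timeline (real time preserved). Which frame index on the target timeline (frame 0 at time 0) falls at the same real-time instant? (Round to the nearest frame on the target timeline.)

frame 106465

Source frame index: (0×3600 + 59×60 + 12) × 60 + 22 = 213142.
Real time: 213142 / (60) = 106571/30 s.
Target frame: (106571/30) × (30000/1001) = 106571000/1001 ≈ 106464.535 → 106465.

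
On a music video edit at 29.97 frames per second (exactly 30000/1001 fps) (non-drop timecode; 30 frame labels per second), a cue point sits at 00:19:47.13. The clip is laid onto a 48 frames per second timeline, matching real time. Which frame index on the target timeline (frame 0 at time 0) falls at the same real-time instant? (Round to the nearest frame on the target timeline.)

Source frame index: (0×3600 + 19×60 + 47) × 30 + 13 = 35623.
Real time: 35623 / (30000/1001) = 35658623/30000 s.
Target frame: (35658623/30000) × (48) = 35658623/625 ≈ 57053.797 → 57054.

frame 57054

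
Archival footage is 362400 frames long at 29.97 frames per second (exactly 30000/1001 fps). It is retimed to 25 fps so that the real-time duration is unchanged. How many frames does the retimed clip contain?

302302 frames

Target frames = source frames × (target rate / source rate) = 362400 × (25)/(30000/1001) = 362400 × 1001/1200 = 302302.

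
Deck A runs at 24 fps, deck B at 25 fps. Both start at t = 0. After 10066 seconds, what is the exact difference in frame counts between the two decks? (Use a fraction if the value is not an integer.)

A emits 24 × 10066 = 241584 frames; B emits 25 × 10066 = 251650.
Difference = 10066 frames; B is ahead of A.

10066 frames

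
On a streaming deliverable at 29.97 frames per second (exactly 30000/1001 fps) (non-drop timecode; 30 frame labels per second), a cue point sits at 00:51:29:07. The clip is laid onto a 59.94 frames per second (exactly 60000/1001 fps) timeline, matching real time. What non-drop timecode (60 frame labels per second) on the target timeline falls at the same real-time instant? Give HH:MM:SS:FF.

00:51:29:14

Source frame index: (0×3600 + 51×60 + 29) × 30 + 7 = 92677.
Real time: 92677 / (30000/1001) = 92769677/30000 s.
Target frame: (92769677/30000) × (60000/1001) = 185354.
At 60 labels/s: frame 185354 → 00:51:29:14.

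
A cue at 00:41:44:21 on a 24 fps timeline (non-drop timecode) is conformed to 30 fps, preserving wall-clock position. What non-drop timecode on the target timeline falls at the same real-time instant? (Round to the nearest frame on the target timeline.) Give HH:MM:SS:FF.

Source frame index: (0×3600 + 41×60 + 44) × 24 + 21 = 60117.
Real time: 60117 / (24) = 20039/8 s.
Target frame: (20039/8) × (30) = 300585/4 ≈ 75146.250 → 75146.
At 30 labels/s: frame 75146 → 00:41:44:26.

00:41:44:26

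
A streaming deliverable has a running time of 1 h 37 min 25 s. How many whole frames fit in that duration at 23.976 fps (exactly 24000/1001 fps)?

1 h 37 min 25 s = 5845 s.
Frames = 5845 × 24000/1001 = 20040000/143 ≈ 140139.8601.
Complete frames: 140139.

140139 frames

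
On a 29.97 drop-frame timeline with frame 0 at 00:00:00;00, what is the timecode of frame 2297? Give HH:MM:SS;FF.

Ten DF minutes hold 17982 frames, so frame 2297 lies in block 0 (frames 0–17981) with 2297 frames into that block.
The block's first minute is 1800 frames and the rest 1798 each; 2297 frames reaches minute 1, so 0 × 18 + 1 × 2 = 2 labels have been skipped so far.
Adding those back, label number 2297 + 2 = 2299 at 30 labels/s is 76 s + 19 f = 0 h 1 min 16 s frame 19, i.e. 00:01:16;19.

00:01:16;19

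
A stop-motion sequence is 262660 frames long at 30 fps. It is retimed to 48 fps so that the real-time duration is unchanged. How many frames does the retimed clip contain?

Target frames = source frames × (target rate / source rate) = 262660 × (48)/(30) = 262660 × 8/5 = 420256.

420256 frames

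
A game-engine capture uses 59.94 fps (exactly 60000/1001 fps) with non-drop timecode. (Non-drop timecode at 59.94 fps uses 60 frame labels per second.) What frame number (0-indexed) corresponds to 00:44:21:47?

Total seconds to the label: (0 × 3600 + 44 × 60 + 21) = 2661.
Frame index = 2661 × 60 + 47 = 159707.

frame 159707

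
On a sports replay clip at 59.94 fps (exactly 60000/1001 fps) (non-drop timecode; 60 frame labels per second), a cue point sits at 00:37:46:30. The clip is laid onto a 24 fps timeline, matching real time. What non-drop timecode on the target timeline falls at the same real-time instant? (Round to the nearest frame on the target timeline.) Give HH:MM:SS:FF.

00:37:48:18

Source frame index: (0×3600 + 37×60 + 46) × 60 + 30 = 135990.
Real time: 135990 / (60000/1001) = 4537533/2000 s.
Target frame: (4537533/2000) × (24) = 13612599/250 ≈ 54450.396 → 54450.
At 24 labels/s: frame 54450 → 00:37:48:18.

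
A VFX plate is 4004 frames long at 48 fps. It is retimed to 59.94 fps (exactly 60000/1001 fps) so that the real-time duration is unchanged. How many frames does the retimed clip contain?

5000 frames

Target frames = source frames × (target rate / source rate) = 4004 × (60000/1001)/(48) = 4004 × 1250/1001 = 5000.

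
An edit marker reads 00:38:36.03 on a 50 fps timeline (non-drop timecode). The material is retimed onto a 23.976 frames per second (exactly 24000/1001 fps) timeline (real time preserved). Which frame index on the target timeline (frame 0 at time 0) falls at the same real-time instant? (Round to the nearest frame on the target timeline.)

frame 55530

Source frame index: (0×3600 + 38×60 + 36) × 50 + 3 = 115803.
Real time: 115803 / (50) = 115803/50 s.
Target frame: (115803/50) × (24000/1001) = 55585440/1001 ≈ 55529.910 → 55530.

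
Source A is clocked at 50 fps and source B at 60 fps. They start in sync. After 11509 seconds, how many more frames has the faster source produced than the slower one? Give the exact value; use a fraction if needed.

A emits 50 × 11509 = 575450 frames; B emits 60 × 11509 = 690540.
Difference = 115090 frames; B is ahead of A.

115090 frames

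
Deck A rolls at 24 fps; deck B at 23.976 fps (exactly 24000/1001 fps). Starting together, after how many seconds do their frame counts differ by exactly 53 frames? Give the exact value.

53053/24 seconds

The gap grows by |24000/1001 − 24| = 24/1001 frames per second.
Time for a 53-frame gap: 53 ÷ (24/1001) = 53053/24 s.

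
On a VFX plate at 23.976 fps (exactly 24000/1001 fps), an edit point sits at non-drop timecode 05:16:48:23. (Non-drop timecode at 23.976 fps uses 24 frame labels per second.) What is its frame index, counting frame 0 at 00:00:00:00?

Total seconds to the label: (5 × 3600 + 16 × 60 + 48) = 19008.
Frame index = 19008 × 24 + 23 = 456215.

456215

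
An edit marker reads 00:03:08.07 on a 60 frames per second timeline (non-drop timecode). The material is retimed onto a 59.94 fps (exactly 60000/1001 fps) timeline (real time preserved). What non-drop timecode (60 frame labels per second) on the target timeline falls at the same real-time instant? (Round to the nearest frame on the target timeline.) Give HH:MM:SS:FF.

Source frame index: (0×3600 + 3×60 + 8) × 60 + 7 = 11287.
Real time: 11287 / (60) = 11287/60 s.
Target frame: (11287/60) × (60000/1001) = 11287000/1001 ≈ 11275.724 → 11276.
At 60 labels/s: frame 11276 → 00:03:07:56.

00:03:07:56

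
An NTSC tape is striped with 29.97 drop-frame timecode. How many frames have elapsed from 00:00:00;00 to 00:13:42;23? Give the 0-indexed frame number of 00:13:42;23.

24659

Complete 10-minute blocks: 1, each 17982 frames → 17982.
Remaining 3 whole minutes in the current block: 1800 + 2 × 1798 = 5396 frames.
Within the current minute: 42 × 30 + 23 − 2 = 1281 (labels ;00/;01 skipped at this minute). Total = 17982 + 5396 + 1281 = 24659.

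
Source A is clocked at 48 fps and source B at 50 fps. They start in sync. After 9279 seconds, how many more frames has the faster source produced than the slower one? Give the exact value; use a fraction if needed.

18558 frames

A emits 48 × 9279 = 445392 frames; B emits 50 × 9279 = 463950.
Difference = 18558 frames; B is ahead of A.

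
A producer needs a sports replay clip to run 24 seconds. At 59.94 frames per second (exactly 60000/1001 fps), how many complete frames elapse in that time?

Frames = 24 × 60000/1001 = 1440000/1001 ≈ 1438.5614.
Complete frames: 1438.

1438 frames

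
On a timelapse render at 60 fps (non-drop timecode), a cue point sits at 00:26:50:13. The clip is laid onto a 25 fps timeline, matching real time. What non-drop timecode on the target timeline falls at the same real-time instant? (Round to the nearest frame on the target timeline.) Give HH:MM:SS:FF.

Source frame index: (0×3600 + 26×60 + 50) × 60 + 13 = 96613.
Real time: 96613 / (60) = 96613/60 s.
Target frame: (96613/60) × (25) = 483065/12 ≈ 40255.417 → 40255.
At 25 labels/s: frame 40255 → 00:26:50:05.

00:26:50:05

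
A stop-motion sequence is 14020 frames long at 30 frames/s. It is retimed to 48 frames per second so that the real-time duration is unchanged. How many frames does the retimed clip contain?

22432 frames

Target frames = source frames × (target rate / source rate) = 14020 × (48)/(30) = 14020 × 8/5 = 22432.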